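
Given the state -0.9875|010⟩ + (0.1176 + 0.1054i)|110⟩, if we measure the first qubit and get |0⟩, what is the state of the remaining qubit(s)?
-|10⟩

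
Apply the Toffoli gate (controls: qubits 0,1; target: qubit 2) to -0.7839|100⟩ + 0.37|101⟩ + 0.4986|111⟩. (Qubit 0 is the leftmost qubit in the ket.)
-0.7839|100⟩ + 0.37|101⟩ + 0.4986|110⟩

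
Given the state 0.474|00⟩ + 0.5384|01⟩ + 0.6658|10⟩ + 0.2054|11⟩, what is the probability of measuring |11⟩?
0.04219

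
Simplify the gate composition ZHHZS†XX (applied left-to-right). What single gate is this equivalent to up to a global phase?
S†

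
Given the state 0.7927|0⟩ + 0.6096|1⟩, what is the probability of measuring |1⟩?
0.3716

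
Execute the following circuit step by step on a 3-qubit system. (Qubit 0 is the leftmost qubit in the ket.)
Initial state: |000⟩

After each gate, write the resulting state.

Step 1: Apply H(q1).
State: 1/√2|000⟩ + 1/√2|010⟩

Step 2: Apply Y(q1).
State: -(1/√2)i|000⟩ + (1/√2)i|010⟩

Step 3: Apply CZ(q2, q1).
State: -(1/√2)i|000⟩ + (1/√2)i|010⟩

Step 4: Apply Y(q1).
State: 1/√2|000⟩ + 1/√2|010⟩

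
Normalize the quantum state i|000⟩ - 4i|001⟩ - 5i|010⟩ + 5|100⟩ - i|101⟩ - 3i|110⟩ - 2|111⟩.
0.1111i|000⟩ - 0.4444i|001⟩ - 0.5556i|010⟩ + 0.5556|100⟩ - 0.1111i|101⟩ - 0.3333i|110⟩ - 0.2222|111⟩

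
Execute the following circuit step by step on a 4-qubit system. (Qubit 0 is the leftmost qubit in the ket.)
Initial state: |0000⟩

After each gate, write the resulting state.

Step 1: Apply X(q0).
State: |1000⟩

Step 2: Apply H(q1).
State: 1/√2|1000⟩ + 1/√2|1100⟩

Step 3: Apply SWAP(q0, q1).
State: 1/√2|0100⟩ + 1/√2|1100⟩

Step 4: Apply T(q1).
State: (1/2 + (1/2)i)|0100⟩ + (1/2 + (1/2)i)|1100⟩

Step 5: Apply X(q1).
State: (1/2 + (1/2)i)|0000⟩ + (1/2 + (1/2)i)|1000⟩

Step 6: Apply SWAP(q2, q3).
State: (1/2 + (1/2)i)|0000⟩ + (1/2 + (1/2)i)|1000⟩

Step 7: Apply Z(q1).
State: (1/2 + (1/2)i)|0000⟩ + (1/2 + (1/2)i)|1000⟩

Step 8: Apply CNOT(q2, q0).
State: (1/2 + (1/2)i)|0000⟩ + (1/2 + (1/2)i)|1000⟩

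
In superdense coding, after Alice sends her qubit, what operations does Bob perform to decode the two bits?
CNOT (Alice's qubit controls Bob's), then H on Alice's qubit, then measure both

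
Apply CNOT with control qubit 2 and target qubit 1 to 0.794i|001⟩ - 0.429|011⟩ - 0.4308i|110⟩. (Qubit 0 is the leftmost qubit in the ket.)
-0.429|001⟩ + 0.794i|011⟩ - 0.4308i|110⟩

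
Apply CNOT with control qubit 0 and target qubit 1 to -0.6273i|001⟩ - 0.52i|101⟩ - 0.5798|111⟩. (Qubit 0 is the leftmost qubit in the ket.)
-0.6273i|001⟩ - 0.5798|101⟩ - 0.52i|111⟩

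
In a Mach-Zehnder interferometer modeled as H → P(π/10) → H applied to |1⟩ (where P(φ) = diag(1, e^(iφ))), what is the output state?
(0.02447 - 0.1545i)|0⟩ + (0.9755 + 0.1545i)|1⟩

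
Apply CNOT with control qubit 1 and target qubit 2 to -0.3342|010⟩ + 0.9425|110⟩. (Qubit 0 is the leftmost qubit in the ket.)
-0.3342|011⟩ + 0.9425|111⟩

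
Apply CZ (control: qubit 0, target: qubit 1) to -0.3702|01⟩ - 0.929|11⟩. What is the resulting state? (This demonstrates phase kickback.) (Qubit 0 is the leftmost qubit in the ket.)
-0.3702|01⟩ + 0.929|11⟩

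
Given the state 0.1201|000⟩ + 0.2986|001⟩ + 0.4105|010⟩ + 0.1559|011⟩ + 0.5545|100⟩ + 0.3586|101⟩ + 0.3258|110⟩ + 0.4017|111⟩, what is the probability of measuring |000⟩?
0.01442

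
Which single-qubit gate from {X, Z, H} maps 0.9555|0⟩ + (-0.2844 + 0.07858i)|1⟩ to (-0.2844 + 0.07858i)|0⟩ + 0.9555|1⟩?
X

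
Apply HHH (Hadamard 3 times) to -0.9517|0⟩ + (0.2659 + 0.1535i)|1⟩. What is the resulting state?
(-0.4849 + 0.1085i)|0⟩ + (-0.861 - 0.1085i)|1⟩

H² = I, so H^3 = H: a single Hadamard. With (a, b) = (-0.9517, (0.2659 + 0.1535i)), H gives ((a + b)/√2, (a − b)/√2) = ((-0.4849 + 0.1085i), (-0.861 - 0.1085i)).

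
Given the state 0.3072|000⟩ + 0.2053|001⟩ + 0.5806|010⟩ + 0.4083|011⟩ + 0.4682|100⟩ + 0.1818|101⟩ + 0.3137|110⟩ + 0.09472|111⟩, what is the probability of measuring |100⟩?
0.2192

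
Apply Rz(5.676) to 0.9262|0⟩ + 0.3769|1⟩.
(-0.8838 - 0.2769i)|0⟩ + (-0.3597 + 0.1127i)|1⟩

Rz(5.676) = [[e^(−iθ/2), 0], [0, e^(iθ/2)]] with e^(±iθ/2) = cos(θ/2) ± i·sin(θ/2); θ = 5.676, cos(θ/2) ≈ -0.954269, sin(θ/2) ≈ 0.29895.
With a = amp(|0⟩) = 0.9262 and b = amp(|1⟩) = 0.3769:
new amp(|0⟩) = (-0.954269 - 0.29895i)·a = (-0.8838 - 0.2769i)
new amp(|1⟩) = (-0.954269 + 0.29895i)·b = (-0.3597 + 0.1127i)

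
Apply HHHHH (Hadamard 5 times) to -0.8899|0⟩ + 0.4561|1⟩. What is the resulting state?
-0.3067|0⟩ - 0.9518|1⟩

H² = I, so H^5 = H: a single Hadamard. With (a, b) = (-0.8899, 0.4561), H gives ((a + b)/√2, (a − b)/√2) = (-0.3067, -0.9518).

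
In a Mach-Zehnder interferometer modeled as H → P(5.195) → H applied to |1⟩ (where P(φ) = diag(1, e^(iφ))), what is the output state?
(0.268 + 0.4429i)|0⟩ + (0.732 - 0.4429i)|1⟩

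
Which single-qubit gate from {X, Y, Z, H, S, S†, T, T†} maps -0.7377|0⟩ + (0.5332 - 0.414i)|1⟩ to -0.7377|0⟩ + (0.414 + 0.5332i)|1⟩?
S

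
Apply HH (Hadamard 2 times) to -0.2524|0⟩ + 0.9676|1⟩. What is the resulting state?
-0.2524|0⟩ + 0.9676|1⟩

H² = I, so an even number of Hadamards cancels: H^2 = I and the state is unchanged.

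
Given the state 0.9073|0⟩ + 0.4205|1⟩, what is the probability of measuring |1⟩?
0.1768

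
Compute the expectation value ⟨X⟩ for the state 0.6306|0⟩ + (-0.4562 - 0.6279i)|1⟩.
-0.5754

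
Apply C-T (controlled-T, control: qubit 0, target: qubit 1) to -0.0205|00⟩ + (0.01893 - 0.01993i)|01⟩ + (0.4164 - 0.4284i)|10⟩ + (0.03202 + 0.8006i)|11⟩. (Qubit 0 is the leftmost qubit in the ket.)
-0.0205|00⟩ + (0.01893 - 0.01993i)|01⟩ + (0.4164 - 0.4284i)|10⟩ + (-0.5435 + 0.5888i)|11⟩

C-T leaves the control-|0⟩ kets |00⟩, |01⟩ unchanged and applies T to qubit 1 on the control-|1⟩ pair (|10⟩, |11⟩).
T = [[1, 0], [0, (1/√2 + (1/√2)i)]].
With a = amp(|10⟩) = (0.4164 - 0.4284i) and b = amp(|11⟩) = (0.03202 + 0.8006i):
new amp(|10⟩) = (1)·a = (0.4164 - 0.4284i)
new amp(|11⟩) = (1/√2 + (1/√2)i)·b = (-0.5435 + 0.5888i)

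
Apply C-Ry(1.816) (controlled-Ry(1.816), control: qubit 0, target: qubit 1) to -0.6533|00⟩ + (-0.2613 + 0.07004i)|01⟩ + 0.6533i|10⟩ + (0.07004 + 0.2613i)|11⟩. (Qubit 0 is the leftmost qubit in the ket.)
-0.6533|00⟩ + (-0.2613 + 0.07004i)|01⟩ + (-0.05521 + 0.196i)|10⟩ + (0.0431 + 0.6758i)|11⟩

C-Ry(1.816) leaves the control-|0⟩ kets |00⟩, |01⟩ unchanged and applies Ry(1.816) to qubit 1 on the control-|1⟩ pair (|10⟩, |11⟩).
Ry(1.816) = [[cos(θ/2), −sin(θ/2)], [sin(θ/2), cos(θ/2)]]; θ = 1.816, cos(θ/2) ≈ 0.615324, sin(θ/2) ≈ 0.788275.
With a = amp(|10⟩) = 0.6533i and b = amp(|11⟩) = (0.07004 + 0.2613i):
new amp(|10⟩) = (0.615324)·a + (-0.788275)·b = (-0.05521 + 0.196i)
new amp(|11⟩) = (0.788275)·a + (0.615324)·b = (0.0431 + 0.6758i)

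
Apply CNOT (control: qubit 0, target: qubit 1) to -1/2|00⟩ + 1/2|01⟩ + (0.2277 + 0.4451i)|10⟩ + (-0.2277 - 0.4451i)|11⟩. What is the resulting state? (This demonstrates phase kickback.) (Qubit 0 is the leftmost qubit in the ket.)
-1/2|00⟩ + 1/2|01⟩ + (-0.2277 - 0.4451i)|10⟩ + (0.2277 + 0.4451i)|11⟩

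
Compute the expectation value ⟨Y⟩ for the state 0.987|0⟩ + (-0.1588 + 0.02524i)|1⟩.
0.04982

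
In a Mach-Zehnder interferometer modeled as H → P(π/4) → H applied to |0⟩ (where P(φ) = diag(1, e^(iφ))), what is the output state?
(0.8536 + (1/√8)i)|0⟩ + (0.1464 - (1/√8)i)|1⟩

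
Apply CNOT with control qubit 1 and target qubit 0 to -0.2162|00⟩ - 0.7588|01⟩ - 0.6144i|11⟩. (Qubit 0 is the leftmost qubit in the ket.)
-0.2162|00⟩ - 0.6144i|01⟩ - 0.7588|11⟩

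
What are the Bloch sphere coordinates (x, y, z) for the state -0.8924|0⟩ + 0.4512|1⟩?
(-0.8053, 0, 0.5928)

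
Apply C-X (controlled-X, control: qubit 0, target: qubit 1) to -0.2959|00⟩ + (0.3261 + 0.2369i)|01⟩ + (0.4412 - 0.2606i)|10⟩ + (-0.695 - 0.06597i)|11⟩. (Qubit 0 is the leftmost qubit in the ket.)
-0.2959|00⟩ + (0.3261 + 0.2369i)|01⟩ + (-0.695 - 0.06597i)|10⟩ + (0.4412 - 0.2606i)|11⟩

C-X leaves the control-|0⟩ kets |00⟩, |01⟩ unchanged and applies X to qubit 1 on the control-|1⟩ pair (|10⟩, |11⟩).
X = [[0, 1], [1, 0]].
With a = amp(|10⟩) = (0.4412 - 0.2606i) and b = amp(|11⟩) = (-0.695 - 0.06597i):
new amp(|10⟩) = (1)·b = (-0.695 - 0.06597i)
new amp(|11⟩) = (1)·a = (0.4412 - 0.2606i)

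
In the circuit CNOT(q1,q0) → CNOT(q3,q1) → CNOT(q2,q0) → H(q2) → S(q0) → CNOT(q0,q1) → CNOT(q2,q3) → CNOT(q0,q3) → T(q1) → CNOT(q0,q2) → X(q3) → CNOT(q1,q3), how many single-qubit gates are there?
4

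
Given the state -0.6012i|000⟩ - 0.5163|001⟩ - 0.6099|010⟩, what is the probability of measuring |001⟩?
0.2666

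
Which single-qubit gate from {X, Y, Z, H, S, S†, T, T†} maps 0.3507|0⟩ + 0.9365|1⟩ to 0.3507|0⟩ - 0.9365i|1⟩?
S†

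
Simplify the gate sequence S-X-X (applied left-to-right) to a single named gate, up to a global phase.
S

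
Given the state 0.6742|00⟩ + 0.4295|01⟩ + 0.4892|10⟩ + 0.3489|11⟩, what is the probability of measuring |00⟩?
0.4545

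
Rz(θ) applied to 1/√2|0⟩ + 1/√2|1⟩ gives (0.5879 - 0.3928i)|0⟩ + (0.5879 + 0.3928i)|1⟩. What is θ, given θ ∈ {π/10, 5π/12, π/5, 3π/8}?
3π/8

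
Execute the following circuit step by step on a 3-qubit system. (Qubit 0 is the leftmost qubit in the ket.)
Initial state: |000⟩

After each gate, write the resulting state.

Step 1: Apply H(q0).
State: 1/√2|000⟩ + 1/√2|100⟩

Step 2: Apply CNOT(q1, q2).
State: 1/√2|000⟩ + 1/√2|100⟩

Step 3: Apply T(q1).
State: 1/√2|000⟩ + 1/√2|100⟩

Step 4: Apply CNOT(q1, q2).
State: 1/√2|000⟩ + 1/√2|100⟩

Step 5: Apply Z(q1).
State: 1/√2|000⟩ + 1/√2|100⟩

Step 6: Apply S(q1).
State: 1/√2|000⟩ + 1/√2|100⟩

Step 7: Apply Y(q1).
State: (1/√2)i|010⟩ + (1/√2)i|110⟩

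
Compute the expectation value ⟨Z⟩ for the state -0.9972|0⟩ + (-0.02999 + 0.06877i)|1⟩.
0.9888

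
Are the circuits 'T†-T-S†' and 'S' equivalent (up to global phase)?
No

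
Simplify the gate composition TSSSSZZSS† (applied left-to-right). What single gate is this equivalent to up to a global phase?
T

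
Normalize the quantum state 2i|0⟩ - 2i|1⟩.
(1/√2)i|0⟩ - (1/√2)i|1⟩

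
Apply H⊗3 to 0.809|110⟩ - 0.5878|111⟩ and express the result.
0.07821|000⟩ + 0.4938|001⟩ - 0.07821|010⟩ - 0.4938|011⟩ - 0.07821|100⟩ - 0.4938|101⟩ + 0.07821|110⟩ + 0.4938|111⟩

H⊗3 gives amp(|y⟩) = (1/2√2) Σ_x (−1)^(x·y) amp(|x⟩), where x·y is the number of positions in which both x and y have a 1.
|000⟩: (0.809 - 0.5878)/(2√2) = 0.07821
|001⟩: (0.809 + 0.5878)/(2√2) = 0.4938
|010⟩: (-0.809 + 0.5878)/(2√2) = -0.07821
|011⟩: (-0.809 - 0.5878)/(2√2) = -0.4938
|100⟩: (-0.809 + 0.5878)/(2√2) = -0.07821
|101⟩: (-0.809 - 0.5878)/(2√2) = -0.4938
|110⟩: (0.809 - 0.5878)/(2√2) = 0.07821
|111⟩: (0.809 + 0.5878)/(2√2) = 0.4938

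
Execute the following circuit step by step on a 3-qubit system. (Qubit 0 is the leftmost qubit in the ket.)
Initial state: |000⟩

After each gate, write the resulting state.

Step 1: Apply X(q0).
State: |100⟩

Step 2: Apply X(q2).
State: |101⟩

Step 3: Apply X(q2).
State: |100⟩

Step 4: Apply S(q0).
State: i|100⟩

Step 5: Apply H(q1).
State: (1/√2)i|100⟩ + (1/√2)i|110⟩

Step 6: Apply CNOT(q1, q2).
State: (1/√2)i|100⟩ + (1/√2)i|111⟩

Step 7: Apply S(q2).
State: (1/√2)i|100⟩ - 1/√2|111⟩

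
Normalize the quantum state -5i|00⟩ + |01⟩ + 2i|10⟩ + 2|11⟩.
-0.8575i|00⟩ + 0.1715|01⟩ + 0.343i|10⟩ + 0.343|11⟩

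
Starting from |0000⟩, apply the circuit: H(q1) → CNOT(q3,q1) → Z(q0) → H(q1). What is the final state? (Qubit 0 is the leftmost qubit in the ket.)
|0000⟩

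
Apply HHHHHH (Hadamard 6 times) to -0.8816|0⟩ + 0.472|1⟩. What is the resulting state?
-0.8816|0⟩ + 0.472|1⟩

H² = I, so an even number of Hadamards cancels: H^6 = I and the state is unchanged.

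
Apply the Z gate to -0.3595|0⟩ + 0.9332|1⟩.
-0.3595|0⟩ - 0.9332|1⟩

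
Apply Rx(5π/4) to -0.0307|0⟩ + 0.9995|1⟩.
(0.01175 - 0.9234i)|0⟩ + (-0.3825 + 0.02836i)|1⟩

Rx(5π/4) = [[cos(θ/2), −i·sin(θ/2)], [−i·sin(θ/2), cos(θ/2)]]; θ = 5π/4, cos(θ/2) ≈ -0.382683, sin(θ/2) ≈ 0.92388.
With a = amp(|0⟩) = -0.0307 and b = amp(|1⟩) = 0.9995:
new amp(|0⟩) = (-0.382683)·a + (-0.92388i)·b = (0.01175 - 0.9234i)
new amp(|1⟩) = (-0.92388i)·a + (-0.382683)·b = (-0.3825 + 0.02836i)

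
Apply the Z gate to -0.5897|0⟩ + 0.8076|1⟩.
-0.5897|0⟩ - 0.8076|1⟩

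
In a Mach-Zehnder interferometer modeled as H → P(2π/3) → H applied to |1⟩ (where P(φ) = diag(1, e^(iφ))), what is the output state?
(0.75 - 0.433i)|0⟩ + (0.25 + 0.433i)|1⟩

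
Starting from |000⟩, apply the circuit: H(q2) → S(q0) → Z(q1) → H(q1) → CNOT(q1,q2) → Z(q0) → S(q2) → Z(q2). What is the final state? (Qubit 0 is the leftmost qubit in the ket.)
1/2|000⟩ - (1/2)i|001⟩ + 1/2|010⟩ - (1/2)i|011⟩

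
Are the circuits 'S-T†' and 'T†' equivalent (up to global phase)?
No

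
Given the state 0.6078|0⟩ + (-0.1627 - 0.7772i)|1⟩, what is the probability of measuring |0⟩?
0.3694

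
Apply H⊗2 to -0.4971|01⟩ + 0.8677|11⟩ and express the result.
0.1853|00⟩ - 0.1853|01⟩ - 0.6824|10⟩ + 0.6824|11⟩

H⊗2 gives amp(|y⟩) = (1/2) Σ_x (−1)^(x·y) amp(|x⟩), where x·y is the number of positions in which both x and y have a 1.
|00⟩: (-0.4971 + 0.8677)/2 = 0.1853
|01⟩: (0.4971 - 0.8677)/2 = -0.1853
|10⟩: (-0.4971 - 0.8677)/2 = -0.6824
|11⟩: (0.4971 + 0.8677)/2 = 0.6824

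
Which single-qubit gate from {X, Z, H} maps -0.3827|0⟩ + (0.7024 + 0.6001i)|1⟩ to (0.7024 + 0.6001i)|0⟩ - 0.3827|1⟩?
X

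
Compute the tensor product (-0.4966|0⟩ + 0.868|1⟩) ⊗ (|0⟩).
-0.4966|00⟩ + 0.868|10⟩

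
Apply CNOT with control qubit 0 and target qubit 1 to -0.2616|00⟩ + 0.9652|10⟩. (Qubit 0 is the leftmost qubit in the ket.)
-0.2616|00⟩ + 0.9652|11⟩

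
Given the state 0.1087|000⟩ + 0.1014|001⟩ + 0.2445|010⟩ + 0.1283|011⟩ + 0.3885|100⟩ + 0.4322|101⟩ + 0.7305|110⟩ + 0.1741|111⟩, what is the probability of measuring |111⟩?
0.03031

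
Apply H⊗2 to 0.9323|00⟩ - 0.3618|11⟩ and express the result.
0.2853|00⟩ + 0.6471|01⟩ + 0.6471|10⟩ + 0.2853|11⟩

H⊗2 gives amp(|y⟩) = (1/2) Σ_x (−1)^(x·y) amp(|x⟩), where x·y is the number of positions in which both x and y have a 1.
|00⟩: (0.9323 - 0.3618)/2 = 0.2853
|01⟩: (0.9323 + 0.3618)/2 = 0.6471
|10⟩: (0.9323 + 0.3618)/2 = 0.6471
|11⟩: (0.9323 - 0.3618)/2 = 0.2853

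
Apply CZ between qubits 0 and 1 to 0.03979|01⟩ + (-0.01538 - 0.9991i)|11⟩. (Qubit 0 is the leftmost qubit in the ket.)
0.03979|01⟩ + (0.01538 + 0.9991i)|11⟩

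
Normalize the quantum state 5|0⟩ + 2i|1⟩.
0.9285|0⟩ + 0.3714i|1⟩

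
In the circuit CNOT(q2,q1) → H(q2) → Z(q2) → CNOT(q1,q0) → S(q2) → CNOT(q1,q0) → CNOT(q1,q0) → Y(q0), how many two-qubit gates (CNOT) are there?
4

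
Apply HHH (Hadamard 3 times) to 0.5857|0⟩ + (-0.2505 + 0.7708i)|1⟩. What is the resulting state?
(0.237 + 0.545i)|0⟩ + (0.5913 - 0.545i)|1⟩

H² = I, so H^3 = H: a single Hadamard. With (a, b) = (0.5857, (-0.2505 + 0.7708i)), H gives ((a + b)/√2, (a − b)/√2) = ((0.237 + 0.545i), (0.5913 - 0.545i)).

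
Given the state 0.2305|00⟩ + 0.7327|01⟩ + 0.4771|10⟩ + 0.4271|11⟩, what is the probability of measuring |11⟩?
0.1824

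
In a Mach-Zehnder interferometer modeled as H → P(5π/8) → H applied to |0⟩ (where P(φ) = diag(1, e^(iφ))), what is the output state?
(0.3087 + 0.4619i)|0⟩ + (0.6913 - 0.4619i)|1⟩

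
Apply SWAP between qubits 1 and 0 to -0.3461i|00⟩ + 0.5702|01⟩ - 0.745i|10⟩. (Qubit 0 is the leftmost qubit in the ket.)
-0.3461i|00⟩ - 0.745i|01⟩ + 0.5702|10⟩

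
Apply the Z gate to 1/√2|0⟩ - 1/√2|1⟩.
1/√2|0⟩ + 1/√2|1⟩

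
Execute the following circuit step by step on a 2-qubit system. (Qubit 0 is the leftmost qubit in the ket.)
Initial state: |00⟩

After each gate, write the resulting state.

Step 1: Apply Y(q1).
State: i|01⟩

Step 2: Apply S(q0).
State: i|01⟩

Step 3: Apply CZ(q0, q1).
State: i|01⟩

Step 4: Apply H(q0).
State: (1/√2)i|01⟩ + (1/√2)i|11⟩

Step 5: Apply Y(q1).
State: 1/√2|00⟩ + 1/√2|10⟩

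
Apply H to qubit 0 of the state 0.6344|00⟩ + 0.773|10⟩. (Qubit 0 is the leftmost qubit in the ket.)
0.9952|00⟩ - 0.098|10⟩

H on qubit 0 mixes each pair of kets that differ only in qubit 0: amplitudes (a, b) of (|…0…⟩, |…1…⟩) become ((a + b)/√2, (a − b)/√2). Kets absent from the input have amplitude 0.
(|00⟩, |10⟩): (a, b) = (0.6344, 0.773) → (0.9952, -0.098)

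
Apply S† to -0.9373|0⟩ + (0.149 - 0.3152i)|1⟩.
-0.9373|0⟩ + (-0.3152 - 0.149i)|1⟩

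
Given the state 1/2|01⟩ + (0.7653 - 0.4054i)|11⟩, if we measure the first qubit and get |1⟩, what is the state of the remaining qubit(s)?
(0.8837 - 0.4681i)|1⟩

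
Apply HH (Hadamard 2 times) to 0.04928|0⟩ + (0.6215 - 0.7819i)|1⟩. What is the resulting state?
0.04928|0⟩ + (0.6215 - 0.7819i)|1⟩

H² = I, so an even number of Hadamards cancels: H^2 = I and the state is unchanged.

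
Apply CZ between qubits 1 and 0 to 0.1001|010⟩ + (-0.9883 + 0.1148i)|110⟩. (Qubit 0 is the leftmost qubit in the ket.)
0.1001|010⟩ + (0.9883 - 0.1148i)|110⟩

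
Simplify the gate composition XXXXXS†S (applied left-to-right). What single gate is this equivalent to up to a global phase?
X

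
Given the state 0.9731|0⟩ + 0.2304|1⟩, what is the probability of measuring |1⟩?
0.05308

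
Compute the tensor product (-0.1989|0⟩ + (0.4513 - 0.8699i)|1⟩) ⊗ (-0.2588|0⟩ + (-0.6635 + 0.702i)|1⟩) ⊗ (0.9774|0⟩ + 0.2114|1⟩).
0.05031|000⟩ + 0.01088|001⟩ + (0.129 - 0.1365i)|010⟩ + (0.0279 - 0.02952i)|011⟩ + (-0.1142 + 0.22i)|100⟩ + (-0.02469 + 0.04759i)|101⟩ + (0.3042 + 0.8738i)|110⟩ + (0.06579 + 0.189i)|111⟩

amp(|b₁b₂…⟩) = product of the factor amplitudes for bits b₁, b₂, …; only kets whose every factor amplitude is nonzero survive.
|000⟩: (-0.1989)(-0.2588)(0.9774) = 0.05031
|001⟩: (-0.1989)(-0.2588)(0.2114) = 0.01088
|010⟩: (-0.1989)(-0.6635 + 0.702i)(0.9774) = (0.129 - 0.1365i)
|011⟩: (-0.1989)(-0.6635 + 0.702i)(0.2114) = (0.0279 - 0.02952i)
|100⟩: (0.4513 - 0.8699i)(-0.2588)(0.9774) = (-0.1142 + 0.22i)
|101⟩: (0.4513 - 0.8699i)(-0.2588)(0.2114) = (-0.02469 + 0.04759i)
|110⟩: (0.4513 - 0.8699i)(-0.6635 + 0.702i)(0.9774) = (0.3042 + 0.8738i)
|111⟩: (0.4513 - 0.8699i)(-0.6635 + 0.702i)(0.2114) = (0.06579 + 0.189i)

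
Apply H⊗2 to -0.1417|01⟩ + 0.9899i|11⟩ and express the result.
(-0.07085 + 0.495i)|00⟩ + (0.07085 - 0.495i)|01⟩ + (-0.07085 - 0.495i)|10⟩ + (0.07085 + 0.495i)|11⟩

H⊗2 gives amp(|y⟩) = (1/2) Σ_x (−1)^(x·y) amp(|x⟩), where x·y is the number of positions in which both x and y have a 1.
|00⟩: (-0.1417 + 0.9899i)/2 = (-0.07085 + 0.495i)
|01⟩: (0.1417 - 0.9899i)/2 = (0.07085 - 0.495i)
|10⟩: (-0.1417 - 0.9899i)/2 = (-0.07085 - 0.495i)
|11⟩: (0.1417 + 0.9899i)/2 = (0.07085 + 0.495i)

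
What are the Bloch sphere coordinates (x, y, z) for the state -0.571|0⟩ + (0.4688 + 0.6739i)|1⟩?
(-0.5354, -0.7696, -0.3479)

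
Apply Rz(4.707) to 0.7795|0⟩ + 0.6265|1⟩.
(-0.5497 - 0.5527i)|0⟩ + (-0.4418 + 0.4442i)|1⟩

Rz(4.707) = [[e^(−iθ/2), 0], [0, e^(iθ/2)]] with e^(±iθ/2) = cos(θ/2) ± i·sin(θ/2); θ = 4.707, cos(θ/2) ≈ -0.705199, sin(θ/2) ≈ 0.70901.
With a = amp(|0⟩) = 0.7795 and b = amp(|1⟩) = 0.6265:
new amp(|0⟩) = (-0.705199 - 0.70901i)·a = (-0.5497 - 0.5527i)
new amp(|1⟩) = (-0.705199 + 0.70901i)·b = (-0.4418 + 0.4442i)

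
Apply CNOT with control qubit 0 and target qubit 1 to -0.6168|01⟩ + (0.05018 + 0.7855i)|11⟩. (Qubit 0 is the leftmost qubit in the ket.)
-0.6168|01⟩ + (0.05018 + 0.7855i)|10⟩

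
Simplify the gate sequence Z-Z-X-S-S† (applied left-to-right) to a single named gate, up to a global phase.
X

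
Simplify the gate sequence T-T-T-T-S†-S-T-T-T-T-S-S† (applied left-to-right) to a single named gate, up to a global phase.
I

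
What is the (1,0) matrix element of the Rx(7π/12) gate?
-0.7934i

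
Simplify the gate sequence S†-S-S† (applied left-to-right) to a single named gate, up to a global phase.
S†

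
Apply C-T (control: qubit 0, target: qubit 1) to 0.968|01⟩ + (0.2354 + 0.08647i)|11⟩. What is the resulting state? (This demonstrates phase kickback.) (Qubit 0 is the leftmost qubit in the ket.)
0.968|01⟩ + (0.1053 + 0.2276i)|11⟩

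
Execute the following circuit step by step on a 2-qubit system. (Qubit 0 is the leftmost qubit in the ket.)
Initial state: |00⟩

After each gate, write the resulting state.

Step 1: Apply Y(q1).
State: i|01⟩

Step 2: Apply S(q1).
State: -|01⟩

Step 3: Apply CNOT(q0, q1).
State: -|01⟩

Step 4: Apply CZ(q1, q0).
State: -|01⟩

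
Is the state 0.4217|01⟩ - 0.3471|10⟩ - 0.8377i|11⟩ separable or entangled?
Entangled

Writing the state as a|00⟩ + b|01⟩ + c|10⟩ + d|11⟩, it is a product state iff ad − bc = 0.
Here (a, b, c, d) = (0, 0.4217, -0.3471, -0.8377i): ad − bc = (0)(-0.8377i) − (0.4217)(-0.3471) = 0.1464 ≠ 0, so the state is entangled.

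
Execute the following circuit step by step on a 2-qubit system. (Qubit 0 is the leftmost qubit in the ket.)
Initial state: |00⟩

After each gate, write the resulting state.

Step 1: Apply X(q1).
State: |01⟩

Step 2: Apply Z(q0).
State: |01⟩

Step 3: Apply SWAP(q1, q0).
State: |10⟩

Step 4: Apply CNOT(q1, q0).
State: |10⟩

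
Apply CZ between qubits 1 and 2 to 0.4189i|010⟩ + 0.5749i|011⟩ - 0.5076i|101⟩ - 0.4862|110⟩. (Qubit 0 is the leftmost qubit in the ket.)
0.4189i|010⟩ - 0.5749i|011⟩ - 0.5076i|101⟩ - 0.4862|110⟩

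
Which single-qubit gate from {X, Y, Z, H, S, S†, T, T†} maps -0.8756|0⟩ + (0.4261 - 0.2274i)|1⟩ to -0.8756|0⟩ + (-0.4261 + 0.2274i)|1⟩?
Z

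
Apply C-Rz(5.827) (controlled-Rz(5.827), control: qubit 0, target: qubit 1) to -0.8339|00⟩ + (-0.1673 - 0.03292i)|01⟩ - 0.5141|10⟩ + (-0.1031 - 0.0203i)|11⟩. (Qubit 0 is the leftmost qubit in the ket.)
-0.8339|00⟩ + (-0.1673 - 0.03292i)|01⟩ + (0.5008 + 0.1162i)|10⟩ + (0.105 - 0.003539i)|11⟩

C-Rz(5.827) leaves the control-|0⟩ kets |00⟩, |01⟩ unchanged and applies Rz(5.827) to qubit 1 on the control-|1⟩ pair (|10⟩, |11⟩).
Rz(5.827) = [[e^(−iθ/2), 0], [0, e^(iθ/2)]] with e^(±iθ/2) = cos(θ/2) ± i·sin(θ/2); θ = 5.827, cos(θ/2) ≈ -0.974099, sin(θ/2) ≈ 0.22612.
With a = amp(|10⟩) = -0.5141 and b = amp(|11⟩) = (-0.1031 - 0.0203i):
new amp(|10⟩) = (-0.974099 - 0.22612i)·a = (0.5008 + 0.1162i)
new amp(|11⟩) = (-0.974099 + 0.22612i)·b = (0.105 - 0.003539i)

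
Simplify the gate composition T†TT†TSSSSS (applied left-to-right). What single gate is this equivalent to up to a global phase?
S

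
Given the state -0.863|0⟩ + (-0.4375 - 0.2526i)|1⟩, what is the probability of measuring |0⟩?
0.7448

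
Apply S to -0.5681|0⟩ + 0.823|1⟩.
-0.5681|0⟩ + 0.823i|1⟩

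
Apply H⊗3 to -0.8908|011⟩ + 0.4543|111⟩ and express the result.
-0.1543|000⟩ + 0.1543|001⟩ + 0.1543|010⟩ - 0.1543|011⟩ - 0.4756|100⟩ + 0.4756|101⟩ + 0.4756|110⟩ - 0.4756|111⟩

H⊗3 gives amp(|y⟩) = (1/2√2) Σ_x (−1)^(x·y) amp(|x⟩), where x·y is the number of positions in which both x and y have a 1.
|000⟩: (-0.8908 + 0.4543)/(2√2) = -0.1543
|001⟩: (0.8908 - 0.4543)/(2√2) = 0.1543
|010⟩: (0.8908 - 0.4543)/(2√2) = 0.1543
|011⟩: (-0.8908 + 0.4543)/(2√2) = -0.1543
|100⟩: (-0.8908 - 0.4543)/(2√2) = -0.4756
|101⟩: (0.8908 + 0.4543)/(2√2) = 0.4756
|110⟩: (0.8908 + 0.4543)/(2√2) = 0.4756
|111⟩: (-0.8908 - 0.4543)/(2√2) = -0.4756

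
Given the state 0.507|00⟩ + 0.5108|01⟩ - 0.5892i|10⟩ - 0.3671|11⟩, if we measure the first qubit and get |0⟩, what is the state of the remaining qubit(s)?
0.7045|0⟩ + 0.7097|1⟩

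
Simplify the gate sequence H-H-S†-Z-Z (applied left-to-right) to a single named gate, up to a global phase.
S†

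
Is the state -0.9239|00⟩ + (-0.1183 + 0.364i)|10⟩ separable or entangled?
Separable

Writing the state as a|00⟩ + b|01⟩ + c|10⟩ + d|11⟩, it is a product state iff ad − bc = 0.
Here (a, b, c, d) = (-0.9239, 0, (-0.1183 + 0.364i), 0): ad − bc = (-0.9239)(0) − (0)(-0.1183 + 0.364i) = 0, so the state is separable.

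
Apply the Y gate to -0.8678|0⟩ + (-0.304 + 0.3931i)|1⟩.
(0.3931 + 0.304i)|0⟩ - 0.8678i|1⟩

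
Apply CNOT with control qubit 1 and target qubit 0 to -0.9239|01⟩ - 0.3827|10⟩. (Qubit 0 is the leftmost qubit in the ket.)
-0.3827|10⟩ - 0.9239|11⟩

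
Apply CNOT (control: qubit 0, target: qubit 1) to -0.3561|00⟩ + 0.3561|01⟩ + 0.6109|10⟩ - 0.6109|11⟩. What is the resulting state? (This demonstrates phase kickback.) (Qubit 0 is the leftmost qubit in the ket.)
-0.3561|00⟩ + 0.3561|01⟩ - 0.6109|10⟩ + 0.6109|11⟩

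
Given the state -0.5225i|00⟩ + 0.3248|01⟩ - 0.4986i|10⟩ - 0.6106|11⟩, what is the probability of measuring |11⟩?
0.3728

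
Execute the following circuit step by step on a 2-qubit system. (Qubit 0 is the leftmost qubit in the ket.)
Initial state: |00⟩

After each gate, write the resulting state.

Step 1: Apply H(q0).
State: 1/√2|00⟩ + 1/√2|10⟩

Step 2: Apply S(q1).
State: 1/√2|00⟩ + 1/√2|10⟩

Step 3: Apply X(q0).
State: 1/√2|00⟩ + 1/√2|10⟩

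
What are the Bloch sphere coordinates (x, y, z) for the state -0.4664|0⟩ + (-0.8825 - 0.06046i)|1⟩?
(0.8232, 0.0564, -0.5649)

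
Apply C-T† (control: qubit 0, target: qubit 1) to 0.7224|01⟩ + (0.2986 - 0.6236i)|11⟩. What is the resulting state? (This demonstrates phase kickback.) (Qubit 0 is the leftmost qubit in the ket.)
0.7224|01⟩ + (-0.2298 - 0.6521i)|11⟩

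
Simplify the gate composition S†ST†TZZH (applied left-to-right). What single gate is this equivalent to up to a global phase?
H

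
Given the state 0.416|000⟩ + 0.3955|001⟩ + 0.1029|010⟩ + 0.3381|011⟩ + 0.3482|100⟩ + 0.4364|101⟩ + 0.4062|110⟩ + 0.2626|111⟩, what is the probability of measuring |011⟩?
0.1143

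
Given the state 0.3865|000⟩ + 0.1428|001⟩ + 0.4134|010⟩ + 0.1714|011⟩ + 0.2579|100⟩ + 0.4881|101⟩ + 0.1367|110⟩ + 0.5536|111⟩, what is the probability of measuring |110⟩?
0.01869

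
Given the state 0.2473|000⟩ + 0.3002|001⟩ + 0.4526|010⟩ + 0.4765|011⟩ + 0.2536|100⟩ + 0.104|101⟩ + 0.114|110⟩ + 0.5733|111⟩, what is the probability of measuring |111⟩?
0.3287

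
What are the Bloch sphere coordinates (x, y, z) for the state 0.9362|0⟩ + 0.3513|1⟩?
(0.6578, 0, 0.7531)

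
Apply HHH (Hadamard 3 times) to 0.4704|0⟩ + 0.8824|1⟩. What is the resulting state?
0.9566|0⟩ - 0.2913|1⟩

H² = I, so H^3 = H: a single Hadamard. With (a, b) = (0.4704, 0.8824), H gives ((a + b)/√2, (a − b)/√2) = (0.9566, -0.2913).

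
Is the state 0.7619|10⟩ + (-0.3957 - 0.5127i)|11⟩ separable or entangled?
Separable

Writing the state as a|00⟩ + b|01⟩ + c|10⟩ + d|11⟩, it is a product state iff ad − bc = 0.
Here (a, b, c, d) = (0, 0, 0.7619, (-0.3957 - 0.5127i)): ad − bc = (0)(-0.3957 - 0.5127i) − (0)(0.7619) = 0, so the state is separable.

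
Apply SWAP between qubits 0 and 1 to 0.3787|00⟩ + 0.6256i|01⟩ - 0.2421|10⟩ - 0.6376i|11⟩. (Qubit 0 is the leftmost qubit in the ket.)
0.3787|00⟩ - 0.2421|01⟩ + 0.6256i|10⟩ - 0.6376i|11⟩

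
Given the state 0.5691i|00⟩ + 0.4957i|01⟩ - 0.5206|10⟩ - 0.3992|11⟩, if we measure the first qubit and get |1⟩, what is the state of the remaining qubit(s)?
-0.7936|0⟩ - 0.6085|1⟩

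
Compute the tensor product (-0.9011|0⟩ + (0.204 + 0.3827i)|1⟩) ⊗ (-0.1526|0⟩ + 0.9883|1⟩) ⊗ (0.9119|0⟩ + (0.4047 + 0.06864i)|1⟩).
0.1254|000⟩ + (0.05565 + 0.009439i)|001⟩ - 0.8121|010⟩ + (-0.3604 - 0.06113i)|011⟩ + (-0.02839 - 0.05325i)|100⟩ + (-0.00859 - 0.02577i)|101⟩ + (0.1839 + 0.3449i)|110⟩ + (0.05563 + 0.1669i)|111⟩

amp(|b₁b₂…⟩) = product of the factor amplitudes for bits b₁, b₂, …; only kets whose every factor amplitude is nonzero survive.
|000⟩: (-0.9011)(-0.1526)(0.9119) = 0.1254
|001⟩: (-0.9011)(-0.1526)(0.4047 + 0.06864i) = (0.05565 + 0.009439i)
|010⟩: (-0.9011)(0.9883)(0.9119) = -0.8121
|011⟩: (-0.9011)(0.9883)(0.4047 + 0.06864i) = (-0.3604 - 0.06113i)
|100⟩: (0.204 + 0.3827i)(-0.1526)(0.9119) = (-0.02839 - 0.05325i)
|101⟩: (0.204 + 0.3827i)(-0.1526)(0.4047 + 0.06864i) = (-0.00859 - 0.02577i)
|110⟩: (0.204 + 0.3827i)(0.9883)(0.9119) = (0.1839 + 0.3449i)
|111⟩: (0.204 + 0.3827i)(0.9883)(0.4047 + 0.06864i) = (0.05563 + 0.1669i)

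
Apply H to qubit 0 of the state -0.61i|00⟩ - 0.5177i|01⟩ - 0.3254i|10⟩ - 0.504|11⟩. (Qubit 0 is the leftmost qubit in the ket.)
-0.6614i|00⟩ + (-0.3564 - 0.3661i)|01⟩ - 0.2012i|10⟩ + (0.3564 - 0.3661i)|11⟩

H on qubit 0 mixes each pair of kets that differ only in qubit 0: amplitudes (a, b) of (|…0…⟩, |…1…⟩) become ((a + b)/√2, (a − b)/√2). Kets absent from the input have amplitude 0.
(|00⟩, |10⟩): (a, b) = (-0.61i, -0.3254i) → (-0.6614i, -0.2012i)
(|01⟩, |11⟩): (a, b) = (-0.5177i, -0.504) → ((-0.3564 - 0.3661i), (0.3564 - 0.3661i))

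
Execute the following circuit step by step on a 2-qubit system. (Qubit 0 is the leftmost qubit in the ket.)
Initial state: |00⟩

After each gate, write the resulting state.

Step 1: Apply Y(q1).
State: i|01⟩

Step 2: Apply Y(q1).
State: |00⟩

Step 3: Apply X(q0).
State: |10⟩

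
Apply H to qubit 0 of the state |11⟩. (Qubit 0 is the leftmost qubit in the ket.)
1/√2|01⟩ - 1/√2|11⟩

H on qubit 0 mixes each pair of kets that differ only in qubit 0: amplitudes (a, b) of (|…0…⟩, |…1…⟩) become ((a + b)/√2, (a − b)/√2). Kets absent from the input have amplitude 0.
(|01⟩, |11⟩): (a, b) = (0, 1) → (1/√2, -1/√2)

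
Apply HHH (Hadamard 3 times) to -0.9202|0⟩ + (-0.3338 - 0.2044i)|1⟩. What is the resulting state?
(-0.8867 - 0.1445i)|0⟩ + (-0.4146 + 0.1445i)|1⟩

H² = I, so H^3 = H: a single Hadamard. With (a, b) = (-0.9202, (-0.3338 - 0.2044i)), H gives ((a + b)/√2, (a − b)/√2) = ((-0.8867 - 0.1445i), (-0.4146 + 0.1445i)).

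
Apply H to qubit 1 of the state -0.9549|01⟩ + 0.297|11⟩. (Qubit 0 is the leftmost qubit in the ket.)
-0.6752|00⟩ + 0.6752|01⟩ + 0.21|10⟩ - 0.21|11⟩

H on qubit 1 mixes each pair of kets that differ only in qubit 1: amplitudes (a, b) of (|…0…⟩, |…1…⟩) become ((a + b)/√2, (a − b)/√2). Kets absent from the input have amplitude 0.
(|00⟩, |01⟩): (a, b) = (0, -0.9549) → (-0.6752, 0.6752)
(|10⟩, |11⟩): (a, b) = (0, 0.297) → (0.21, -0.21)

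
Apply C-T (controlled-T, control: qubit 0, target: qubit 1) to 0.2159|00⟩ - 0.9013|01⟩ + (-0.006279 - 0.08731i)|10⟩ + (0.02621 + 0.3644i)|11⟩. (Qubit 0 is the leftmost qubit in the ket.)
0.2159|00⟩ - 0.9013|01⟩ + (-0.006279 - 0.08731i)|10⟩ + (-0.2391 + 0.2762i)|11⟩

C-T leaves the control-|0⟩ kets |00⟩, |01⟩ unchanged and applies T to qubit 1 on the control-|1⟩ pair (|10⟩, |11⟩).
T = [[1, 0], [0, (1/√2 + (1/√2)i)]].
With a = amp(|10⟩) = (-0.006279 - 0.08731i) and b = amp(|11⟩) = (0.02621 + 0.3644i):
new amp(|10⟩) = (1)·a = (-0.006279 - 0.08731i)
new amp(|11⟩) = (1/√2 + (1/√2)i)·b = (-0.2391 + 0.2762i)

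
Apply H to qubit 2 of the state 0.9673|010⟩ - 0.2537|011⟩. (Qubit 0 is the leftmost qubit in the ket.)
0.5046|010⟩ + 0.8634|011⟩

H on qubit 2 mixes each pair of kets that differ only in qubit 2: amplitudes (a, b) of (|…0…⟩, |…1…⟩) become ((a + b)/√2, (a − b)/√2). Kets absent from the input have amplitude 0.
(|010⟩, |011⟩): (a, b) = (0.9673, -0.2537) → (0.5046, 0.8634)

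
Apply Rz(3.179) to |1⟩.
(-0.0187 + 0.9998i)|1⟩

Rz(3.179) = [[e^(−iθ/2), 0], [0, e^(iθ/2)]] with e^(±iθ/2) = cos(θ/2) ± i·sin(θ/2); θ = 3.179, cos(θ/2) ≈ -0.0187026, sin(θ/2) ≈ 0.999825.
With a = amp(|0⟩) = 0 and b = amp(|1⟩) = 1:
new amp(|0⟩) = (-0.0187026 - 0.999825i)·a = 0
new amp(|1⟩) = (-0.0187026 + 0.999825i)·b = (-0.0187 + 0.9998i)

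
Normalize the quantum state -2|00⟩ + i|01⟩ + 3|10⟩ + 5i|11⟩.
-0.3203|00⟩ + 0.1601i|01⟩ + 0.4804|10⟩ + 0.8006i|11⟩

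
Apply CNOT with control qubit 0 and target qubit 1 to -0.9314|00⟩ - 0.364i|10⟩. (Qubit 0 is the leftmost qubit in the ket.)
-0.9314|00⟩ - 0.364i|11⟩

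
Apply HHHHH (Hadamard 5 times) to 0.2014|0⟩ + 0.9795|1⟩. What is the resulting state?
0.835|0⟩ - 0.5502|1⟩

H² = I, so H^5 = H: a single Hadamard. With (a, b) = (0.2014, 0.9795), H gives ((a + b)/√2, (a − b)/√2) = (0.835, -0.5502).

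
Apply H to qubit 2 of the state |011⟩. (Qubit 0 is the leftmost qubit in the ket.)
1/√2|010⟩ - 1/√2|011⟩

H on qubit 2 mixes each pair of kets that differ only in qubit 2: amplitudes (a, b) of (|…0…⟩, |…1…⟩) become ((a + b)/√2, (a − b)/√2). Kets absent from the input have amplitude 0.
(|010⟩, |011⟩): (a, b) = (0, 1) → (1/√2, -1/√2)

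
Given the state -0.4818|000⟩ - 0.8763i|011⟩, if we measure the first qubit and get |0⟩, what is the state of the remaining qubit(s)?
-0.4818|00⟩ - 0.8763i|11⟩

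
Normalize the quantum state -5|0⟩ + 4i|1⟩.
-0.7809|0⟩ + 0.6247i|1⟩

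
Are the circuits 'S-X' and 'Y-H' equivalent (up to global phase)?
No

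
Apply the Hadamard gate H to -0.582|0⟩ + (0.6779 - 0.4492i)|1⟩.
(0.06781 - 0.3176i)|0⟩ + (-0.8909 + 0.3176i)|1⟩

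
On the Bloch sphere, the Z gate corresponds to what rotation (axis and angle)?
Rotation by π around the z-axis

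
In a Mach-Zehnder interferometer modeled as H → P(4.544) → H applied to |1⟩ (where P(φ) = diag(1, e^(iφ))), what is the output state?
(0.5838 + 0.4929i)|0⟩ + (0.4162 - 0.4929i)|1⟩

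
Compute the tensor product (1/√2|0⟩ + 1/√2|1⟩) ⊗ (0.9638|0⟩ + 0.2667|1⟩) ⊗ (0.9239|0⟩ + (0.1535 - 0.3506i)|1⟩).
0.6296|000⟩ + (0.1046 - 0.2389i)|001⟩ + 0.1742|010⟩ + (0.02895 - 0.06612i)|011⟩ + 0.6296|100⟩ + (0.1046 - 0.2389i)|101⟩ + 0.1742|110⟩ + (0.02895 - 0.06612i)|111⟩

amp(|b₁b₂…⟩) = product of the factor amplitudes for bits b₁, b₂, …; only kets whose every factor amplitude is nonzero survive.
|000⟩: (1/√2)(0.9638)(0.9239) = 0.6296
|001⟩: (1/√2)(0.9638)(0.1535 - 0.3506i) = (0.1046 - 0.2389i)
|010⟩: (1/√2)(0.2667)(0.9239) = 0.1742
|011⟩: (1/√2)(0.2667)(0.1535 - 0.3506i) = (0.02895 - 0.06612i)
|100⟩: (1/√2)(0.9638)(0.9239) = 0.6296
|101⟩: (1/√2)(0.9638)(0.1535 - 0.3506i) = (0.1046 - 0.2389i)
|110⟩: (1/√2)(0.2667)(0.9239) = 0.1742
|111⟩: (1/√2)(0.2667)(0.1535 - 0.3506i) = (0.02895 - 0.06612i)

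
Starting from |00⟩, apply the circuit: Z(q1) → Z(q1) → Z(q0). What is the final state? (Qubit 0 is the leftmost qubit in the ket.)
|00⟩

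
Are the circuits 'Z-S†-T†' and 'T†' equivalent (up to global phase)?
No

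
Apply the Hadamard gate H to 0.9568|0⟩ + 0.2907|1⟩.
0.8821|0⟩ + 0.471|1⟩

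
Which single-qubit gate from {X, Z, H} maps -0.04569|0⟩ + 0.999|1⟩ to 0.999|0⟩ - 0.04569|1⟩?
X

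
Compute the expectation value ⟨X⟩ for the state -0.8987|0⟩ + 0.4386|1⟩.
-0.7883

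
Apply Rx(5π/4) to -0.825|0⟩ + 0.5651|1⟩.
(0.3157 - 0.5221i)|0⟩ + (-0.2163 + 0.7622i)|1⟩

Rx(5π/4) = [[cos(θ/2), −i·sin(θ/2)], [−i·sin(θ/2), cos(θ/2)]]; θ = 5π/4, cos(θ/2) ≈ -0.382683, sin(θ/2) ≈ 0.92388.
With a = amp(|0⟩) = -0.825 and b = amp(|1⟩) = 0.5651:
new amp(|0⟩) = (-0.382683)·a + (-0.92388i)·b = (0.3157 - 0.5221i)
new amp(|1⟩) = (-0.92388i)·a + (-0.382683)·b = (-0.2163 + 0.7622i)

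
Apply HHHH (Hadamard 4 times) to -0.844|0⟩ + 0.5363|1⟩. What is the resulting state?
-0.844|0⟩ + 0.5363|1⟩

H² = I, so an even number of Hadamards cancels: H^4 = I and the state is unchanged.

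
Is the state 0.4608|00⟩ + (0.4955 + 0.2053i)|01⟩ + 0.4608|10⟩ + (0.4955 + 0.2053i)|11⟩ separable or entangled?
Separable

Writing the state as a|00⟩ + b|01⟩ + c|10⟩ + d|11⟩, it is a product state iff ad − bc = 0.
Here (a, b, c, d) = (0.4608, (0.4955 + 0.2053i), 0.4608, (0.4955 + 0.2053i)): ad − bc = (0.4608)(0.4955 + 0.2053i) − (0.4955 + 0.2053i)(0.4608) = 0, so the state is separable.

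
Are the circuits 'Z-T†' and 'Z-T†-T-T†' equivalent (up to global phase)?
Yes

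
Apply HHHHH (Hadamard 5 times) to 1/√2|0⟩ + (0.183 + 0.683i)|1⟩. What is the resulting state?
(0.6294 + 0.483i)|0⟩ + (0.3706 - 0.483i)|1⟩

H² = I, so H^5 = H: a single Hadamard. With (a, b) = (1/√2, (0.183 + 0.683i)), H gives ((a + b)/√2, (a − b)/√2) = ((0.6294 + 0.483i), (0.3706 - 0.483i)).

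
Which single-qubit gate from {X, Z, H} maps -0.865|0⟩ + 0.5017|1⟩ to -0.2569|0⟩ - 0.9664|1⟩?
H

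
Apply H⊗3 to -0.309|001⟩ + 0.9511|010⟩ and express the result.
0.227|000⟩ + 0.4455|001⟩ - 0.4455|010⟩ - 0.227|011⟩ + 0.227|100⟩ + 0.4455|101⟩ - 0.4455|110⟩ - 0.227|111⟩

H⊗3 gives amp(|y⟩) = (1/2√2) Σ_x (−1)^(x·y) amp(|x⟩), where x·y is the number of positions in which both x and y have a 1.
|000⟩: (-0.309 + 0.9511)/(2√2) = 0.227
|001⟩: (0.309 + 0.9511)/(2√2) = 0.4455
|010⟩: (-0.309 - 0.9511)/(2√2) = -0.4455
|011⟩: (0.309 - 0.9511)/(2√2) = -0.227
|100⟩: (-0.309 + 0.9511)/(2√2) = 0.227
|101⟩: (0.309 + 0.9511)/(2√2) = 0.4455
|110⟩: (-0.309 - 0.9511)/(2√2) = -0.4455
|111⟩: (0.309 - 0.9511)/(2√2) = -0.227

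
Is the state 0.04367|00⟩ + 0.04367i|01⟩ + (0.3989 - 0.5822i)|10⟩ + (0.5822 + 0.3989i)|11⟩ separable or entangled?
Separable

Writing the state as a|00⟩ + b|01⟩ + c|10⟩ + d|11⟩, it is a product state iff ad − bc = 0.
Here (a, b, c, d) = (0.04367, 0.04367i, (0.3989 - 0.5822i), (0.5822 + 0.3989i)): ad − bc = (0.04367)(0.5822 + 0.3989i) − (0.04367i)(0.3989 - 0.5822i) = 0, so the state is separable.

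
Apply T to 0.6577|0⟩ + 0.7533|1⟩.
0.6577|0⟩ + (0.5327 + 0.5327i)|1⟩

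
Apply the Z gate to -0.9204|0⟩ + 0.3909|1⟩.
-0.9204|0⟩ - 0.3909|1⟩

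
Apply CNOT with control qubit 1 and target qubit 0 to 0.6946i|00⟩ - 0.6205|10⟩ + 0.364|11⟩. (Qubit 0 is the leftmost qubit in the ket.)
0.6946i|00⟩ + 0.364|01⟩ - 0.6205|10⟩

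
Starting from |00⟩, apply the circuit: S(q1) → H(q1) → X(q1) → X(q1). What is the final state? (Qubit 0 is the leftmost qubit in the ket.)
1/√2|00⟩ + 1/√2|01⟩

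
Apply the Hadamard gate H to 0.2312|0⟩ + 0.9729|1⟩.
0.8514|0⟩ - 0.5245|1⟩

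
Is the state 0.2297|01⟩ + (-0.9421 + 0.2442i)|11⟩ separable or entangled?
Separable

Writing the state as a|00⟩ + b|01⟩ + c|10⟩ + d|11⟩, it is a product state iff ad − bc = 0.
Here (a, b, c, d) = (0, 0.2297, 0, (-0.9421 + 0.2442i)): ad − bc = (0)(-0.9421 + 0.2442i) − (0.2297)(0) = 0, so the state is separable.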